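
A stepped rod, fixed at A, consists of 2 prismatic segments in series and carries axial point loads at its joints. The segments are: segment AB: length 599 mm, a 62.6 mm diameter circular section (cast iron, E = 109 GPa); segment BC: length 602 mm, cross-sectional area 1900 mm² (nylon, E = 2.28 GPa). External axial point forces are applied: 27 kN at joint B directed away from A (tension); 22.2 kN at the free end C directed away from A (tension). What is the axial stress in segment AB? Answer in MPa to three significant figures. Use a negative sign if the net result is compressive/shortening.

16.0 MPa

Internal axial forces (sectioning from the free end, tension +): N_BC = 22.2 kN, N_AB = 49.2 kN.
A_AB = 3078 mm².
σ_AB = N_AB/A_AB = 49200/3078 = 15.99 MPa.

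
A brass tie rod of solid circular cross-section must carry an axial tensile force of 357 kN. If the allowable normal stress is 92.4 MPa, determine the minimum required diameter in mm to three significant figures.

70.1 mm

Required area A ≥ P/σ_allow = 357000/92.4 = 3864 mm².
For a solid circular section, d ≥ √(4A/π) = 70.14 mm.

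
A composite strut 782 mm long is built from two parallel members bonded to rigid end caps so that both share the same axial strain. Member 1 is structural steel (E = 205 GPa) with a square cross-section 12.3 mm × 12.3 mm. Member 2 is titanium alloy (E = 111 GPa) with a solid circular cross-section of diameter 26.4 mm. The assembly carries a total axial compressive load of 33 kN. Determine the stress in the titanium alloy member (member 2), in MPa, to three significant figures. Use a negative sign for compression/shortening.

-39.9 MPa

A_1 = 151.3 mm².
A_2 = 547.4 mm².
Equal strain + equilibrium ⇒ each member carries load in proportion to AE: A₁E₁ = 31010000 N, A₂E₂ = 60760000 N, ΣAE = 91770000 N.
σ₂ = P·E₂/ΣAE = -33000·111000/91770000 = -39.91 MPa.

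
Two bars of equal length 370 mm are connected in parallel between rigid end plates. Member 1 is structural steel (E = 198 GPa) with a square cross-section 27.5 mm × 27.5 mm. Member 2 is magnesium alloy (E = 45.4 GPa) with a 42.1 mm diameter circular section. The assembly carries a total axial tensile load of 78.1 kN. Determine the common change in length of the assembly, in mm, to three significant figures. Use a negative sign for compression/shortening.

A_1 = 756.2 mm².
A_2 = 1392 mm².
Equal strain + equilibrium ⇒ each member carries load in proportion to AE: A₁E₁ = 149700000 N, A₂E₂ = 63200000 N, ΣAE = 212900000 N.
δ = PL/ΣAE = 78100·370/212900000 = 0.1357 mm.

0.136 mm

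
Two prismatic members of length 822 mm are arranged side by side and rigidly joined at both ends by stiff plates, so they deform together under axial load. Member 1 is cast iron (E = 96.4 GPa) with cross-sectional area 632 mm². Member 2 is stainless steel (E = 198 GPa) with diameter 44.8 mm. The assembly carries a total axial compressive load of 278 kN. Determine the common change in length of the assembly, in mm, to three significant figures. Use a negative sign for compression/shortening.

A_2 = 1576 mm².
Equal strain + equilibrium ⇒ each member carries load in proportion to AE: A₁E₁ = 60920000 N, A₂E₂ = 312100000 N, ΣAE = 373000000 N.
δ = PL/ΣAE = -278000·822/373000000 = -0.6126 mm.

-0.613 mm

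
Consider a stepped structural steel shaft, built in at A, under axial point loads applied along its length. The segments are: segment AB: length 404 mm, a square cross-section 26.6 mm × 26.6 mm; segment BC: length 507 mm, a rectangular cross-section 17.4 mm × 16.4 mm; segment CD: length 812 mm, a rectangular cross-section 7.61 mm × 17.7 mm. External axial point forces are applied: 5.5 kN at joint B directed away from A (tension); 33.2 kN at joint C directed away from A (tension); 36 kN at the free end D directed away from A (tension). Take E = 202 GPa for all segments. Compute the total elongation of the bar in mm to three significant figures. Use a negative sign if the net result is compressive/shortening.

1.89 mm

Internal axial forces (sectioning from the free end, tension +): N_CD = 36 kN, N_BC = 69.2 kN, N_AB = 74.7 kN.
A_AB = 707.6 mm².
A_BC = 285.4 mm².
A_CD = 134.7 mm².
δ_AB = 74700·404/(707.6·202000) = 0.2111 mm
δ_BC = 69200·507/(285.4·202000) = 0.6087 mm
δ_CD = 36000·812/(134.7·202000) = 1.074 mm
δ = Σδ_i = 1.894 mm.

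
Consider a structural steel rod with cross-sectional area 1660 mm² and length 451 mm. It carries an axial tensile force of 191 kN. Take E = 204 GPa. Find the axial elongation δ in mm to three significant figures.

0.254 mm

δ_mech = NL/(AE) = 191000·451/(1660·204000) = 0.2544 mm.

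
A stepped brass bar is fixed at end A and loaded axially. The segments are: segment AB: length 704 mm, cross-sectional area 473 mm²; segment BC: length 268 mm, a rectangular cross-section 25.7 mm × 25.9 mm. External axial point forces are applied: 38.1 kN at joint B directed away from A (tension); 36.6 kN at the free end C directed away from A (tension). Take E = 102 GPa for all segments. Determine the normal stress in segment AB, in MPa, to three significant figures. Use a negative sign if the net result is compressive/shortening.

Internal axial forces (sectioning from the free end, tension +): N_BC = 36.6 kN, N_AB = 74.7 kN.
σ_AB = N_AB/A_AB = 74700/473 = 157.9 MPa.

158 MPa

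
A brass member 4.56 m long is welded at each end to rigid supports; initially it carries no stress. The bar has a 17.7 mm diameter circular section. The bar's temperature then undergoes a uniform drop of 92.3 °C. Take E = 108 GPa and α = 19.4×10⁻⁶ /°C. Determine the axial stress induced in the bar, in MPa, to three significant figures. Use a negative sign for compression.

Free thermal expansion αLΔT = 19.4e-6 · 4560 · -92.3 = -8.165 mm.
The walls impose strain ε = −(-8.165)/4560 = 1.7906e-03; σ = Eε = 108000 · 1.7906e-03 = 193.4 MPa.

193 MPa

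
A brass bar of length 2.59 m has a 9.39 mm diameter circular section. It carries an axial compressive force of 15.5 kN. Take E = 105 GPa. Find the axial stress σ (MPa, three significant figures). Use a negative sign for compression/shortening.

-224 MPa

A = 69.25 mm².
σ = N/A = -15500/69.25 = -223.8 MPa.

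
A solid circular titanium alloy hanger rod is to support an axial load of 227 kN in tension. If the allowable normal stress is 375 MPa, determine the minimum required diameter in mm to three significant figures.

27.8 mm

Required area A ≥ P/σ_allow = 227000/375 = 605.3 mm².
For a solid circular section, d ≥ √(4A/π) = 27.76 mm.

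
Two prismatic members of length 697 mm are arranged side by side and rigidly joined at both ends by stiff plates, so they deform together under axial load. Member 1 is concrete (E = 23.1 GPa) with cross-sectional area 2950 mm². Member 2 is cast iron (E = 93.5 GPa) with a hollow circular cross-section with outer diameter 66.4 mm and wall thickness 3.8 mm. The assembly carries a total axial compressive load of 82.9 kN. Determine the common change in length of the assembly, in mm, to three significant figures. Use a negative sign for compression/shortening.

A_2 = 747.3 mm².
Equal strain + equilibrium ⇒ each member carries load in proportion to AE: A₁E₁ = 68140000 N, A₂E₂ = 69870000 N, ΣAE = 138000000 N.
δ = PL/ΣAE = -82900·697/138000000 = -0.4186 mm.

-0.419 mm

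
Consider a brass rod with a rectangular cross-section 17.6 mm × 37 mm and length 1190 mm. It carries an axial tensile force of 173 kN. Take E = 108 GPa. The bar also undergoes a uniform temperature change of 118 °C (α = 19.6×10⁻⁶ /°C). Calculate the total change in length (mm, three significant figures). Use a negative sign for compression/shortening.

5.68 mm

A = 651.2 mm².
δ_mech = NL/(AE) = 173000·1190/(651.2·108000) = 2.927 mm.
δ_thermal = αLΔT = 19.6e-6·1190·118 = 2.752 mm.
δ = δ_mech + δ_thermal = 5.679 mm.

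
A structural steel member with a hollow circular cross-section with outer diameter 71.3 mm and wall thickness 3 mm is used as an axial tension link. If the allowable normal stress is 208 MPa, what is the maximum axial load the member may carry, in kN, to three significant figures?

A = 643.7 mm².
P_max = σ_allow · A = 208 · 643.7 = 133900 N = 133.9 kN.

134 kN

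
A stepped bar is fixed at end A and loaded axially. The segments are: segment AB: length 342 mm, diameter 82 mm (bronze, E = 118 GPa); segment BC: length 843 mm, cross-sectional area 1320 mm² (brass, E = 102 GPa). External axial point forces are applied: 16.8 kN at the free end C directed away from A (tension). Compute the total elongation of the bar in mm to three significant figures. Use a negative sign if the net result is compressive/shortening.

0.114 mm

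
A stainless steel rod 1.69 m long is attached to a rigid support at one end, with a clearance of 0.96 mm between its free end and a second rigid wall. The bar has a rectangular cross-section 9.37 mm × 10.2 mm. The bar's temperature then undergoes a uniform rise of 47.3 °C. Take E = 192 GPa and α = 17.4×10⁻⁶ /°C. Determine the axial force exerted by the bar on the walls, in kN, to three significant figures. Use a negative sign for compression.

-4.68 kN

Free thermal expansion αLΔT = 17.4e-6 · 1690 · 47.3 = 1.391 mm.
The walls engage after the gap closes; constrained expansion = 1.391 − 0.96 = 0.4309 mm.
The walls impose strain ε = −(0.4309)/1690 = -2.5497e-04; σ = Eε = 192000 · -2.5497e-04 = -48.95 MPa.
Wall reaction R = σ·A = -48.95·95.57 = -4679 N = -4.679 kN.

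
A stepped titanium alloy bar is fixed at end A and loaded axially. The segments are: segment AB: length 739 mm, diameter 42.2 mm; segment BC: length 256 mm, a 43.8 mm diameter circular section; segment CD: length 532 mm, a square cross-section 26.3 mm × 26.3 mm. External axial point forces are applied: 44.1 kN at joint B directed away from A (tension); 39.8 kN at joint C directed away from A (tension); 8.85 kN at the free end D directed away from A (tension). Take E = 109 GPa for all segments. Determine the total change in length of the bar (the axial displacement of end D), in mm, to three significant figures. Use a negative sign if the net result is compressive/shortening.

0.588 mm

Internal axial forces (sectioning from the free end, tension +): N_CD = 8.85 kN, N_BC = 48.65 kN, N_AB = 92.75 kN.
A_AB = 1399 mm².
A_BC = 1507 mm².
A_CD = 691.7 mm².
δ_AB = 92750·739/(1399·109000) = 0.4496 mm
δ_BC = 48650·256/(1507·109000) = 0.07583 mm
δ_CD = 8850·532/(691.7·109000) = 0.06245 mm
δ = Σδ_i = 0.5879 mm.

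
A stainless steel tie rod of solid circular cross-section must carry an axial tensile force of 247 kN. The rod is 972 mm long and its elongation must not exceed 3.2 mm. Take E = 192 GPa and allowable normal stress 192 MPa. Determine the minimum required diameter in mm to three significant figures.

40.5 mm

Required area A ≥ P/σ_allow = 247000/192 = 1286 mm².
For a solid circular section, d ≥ √(4A/π) = 40.47 mm.
Elongation limit: A ≥ PL/(Eδ_allow) = 247000·972/(192000·3.2) = 390.8 mm² ⇒ d ≥ 22.31 mm.
The stress limit governs.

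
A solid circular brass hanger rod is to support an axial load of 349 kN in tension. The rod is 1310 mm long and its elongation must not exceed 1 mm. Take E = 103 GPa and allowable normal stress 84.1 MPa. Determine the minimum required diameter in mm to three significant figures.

75.2 mm

Required area A ≥ P/σ_allow = 349000/84.1 = 4150 mm².
For a solid circular section, d ≥ √(4A/π) = 72.69 mm.
Elongation limit: A ≥ PL/(Eδ_allow) = 349000·1310/(103000·1) = 4439 mm² ⇒ d ≥ 75.18 mm.
The elongation limit governs.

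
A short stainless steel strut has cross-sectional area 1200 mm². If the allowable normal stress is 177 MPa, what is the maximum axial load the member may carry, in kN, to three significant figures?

212 kN

P_max = σ_allow · A = 177 · 1200 = 212400 N = 212.4 kN.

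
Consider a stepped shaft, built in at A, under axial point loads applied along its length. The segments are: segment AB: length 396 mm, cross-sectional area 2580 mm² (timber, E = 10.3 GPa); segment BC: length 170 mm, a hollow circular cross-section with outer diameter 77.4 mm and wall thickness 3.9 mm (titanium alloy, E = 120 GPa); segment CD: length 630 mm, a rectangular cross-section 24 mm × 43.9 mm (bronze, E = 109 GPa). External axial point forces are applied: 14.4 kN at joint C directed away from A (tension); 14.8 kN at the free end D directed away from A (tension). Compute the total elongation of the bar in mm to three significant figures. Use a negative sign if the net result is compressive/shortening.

Internal axial forces (sectioning from the free end, tension +): N_CD = 14.8 kN, N_BC = 29.2 kN, N_AB = 29.2 kN.
A_BC = 900.5 mm².
A_CD = 1054 mm².
δ_AB = 29200·396/(2580·10300) = 0.4351 mm
δ_BC = 29200·170/(900.5·120000) = 0.04594 mm
δ_CD = 14800·630/(1054·109000) = 0.08119 mm
δ = Σδ_i = 0.5623 mm.

0.562 mm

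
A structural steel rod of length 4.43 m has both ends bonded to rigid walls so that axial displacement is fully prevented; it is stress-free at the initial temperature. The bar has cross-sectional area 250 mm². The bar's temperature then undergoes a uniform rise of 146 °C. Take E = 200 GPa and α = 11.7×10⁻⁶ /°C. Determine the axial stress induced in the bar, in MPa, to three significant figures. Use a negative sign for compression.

-342 MPa

Free thermal expansion αLΔT = 11.7e-6 · 4430 · 146 = 7.567 mm.
The walls impose strain ε = −(7.567)/4430 = -1.7082e-03; σ = Eε = 200000 · -1.7082e-03 = -341.6 MPa.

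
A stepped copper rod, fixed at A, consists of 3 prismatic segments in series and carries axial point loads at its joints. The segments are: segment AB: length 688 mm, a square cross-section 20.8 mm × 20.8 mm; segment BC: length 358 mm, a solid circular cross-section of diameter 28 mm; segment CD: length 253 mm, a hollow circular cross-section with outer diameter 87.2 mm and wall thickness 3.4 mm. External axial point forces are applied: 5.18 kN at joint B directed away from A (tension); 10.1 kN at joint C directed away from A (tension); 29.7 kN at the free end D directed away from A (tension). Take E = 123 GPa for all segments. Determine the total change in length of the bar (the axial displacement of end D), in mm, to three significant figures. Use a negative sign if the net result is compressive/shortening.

0.838 mm

Internal axial forces (sectioning from the free end, tension +): N_CD = 29.7 kN, N_BC = 39.8 kN, N_AB = 44.98 kN.
A_AB = 432.6 mm².
A_BC = 615.8 mm².
A_CD = 895.1 mm².
δ_AB = 44980·688/(432.6·123000) = 0.5815 mm
δ_BC = 39800·358/(615.8·123000) = 0.1881 mm
δ_CD = 29700·253/(895.1·123000) = 0.06825 mm
δ = Σδ_i = 0.8379 mm.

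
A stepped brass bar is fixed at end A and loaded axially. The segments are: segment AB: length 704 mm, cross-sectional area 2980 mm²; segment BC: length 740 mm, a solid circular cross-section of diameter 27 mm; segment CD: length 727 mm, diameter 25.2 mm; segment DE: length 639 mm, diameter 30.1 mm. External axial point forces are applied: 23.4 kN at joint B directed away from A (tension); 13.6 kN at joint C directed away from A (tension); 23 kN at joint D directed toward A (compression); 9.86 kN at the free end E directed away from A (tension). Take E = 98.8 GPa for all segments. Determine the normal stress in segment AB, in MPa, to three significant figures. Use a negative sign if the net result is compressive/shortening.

8.01 MPa

Internal axial forces (sectioning from the free end, tension +): N_DE = 9.86 kN, N_CD = -13.14 kN, N_BC = 0.46 kN, N_AB = 23.86 kN.
σ_AB = N_AB/A_AB = 23860/2980 = 8.007 MPa.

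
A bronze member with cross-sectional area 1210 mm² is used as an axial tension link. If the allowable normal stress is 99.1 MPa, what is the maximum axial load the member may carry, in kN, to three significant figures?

120 kN

P_max = σ_allow · A = 99.1 · 1210 = 119900 N = 119.9 kN.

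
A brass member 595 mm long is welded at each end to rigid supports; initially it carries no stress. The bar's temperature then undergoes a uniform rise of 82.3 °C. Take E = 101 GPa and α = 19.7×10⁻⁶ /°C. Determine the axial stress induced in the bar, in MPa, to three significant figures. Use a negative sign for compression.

-164 MPa

Free thermal expansion αLΔT = 19.7e-6 · 595 · 82.3 = 0.9647 mm.
The walls impose strain ε = −(0.9647)/595 = -1.6213e-03; σ = Eε = 101000 · -1.6213e-03 = -163.8 MPa.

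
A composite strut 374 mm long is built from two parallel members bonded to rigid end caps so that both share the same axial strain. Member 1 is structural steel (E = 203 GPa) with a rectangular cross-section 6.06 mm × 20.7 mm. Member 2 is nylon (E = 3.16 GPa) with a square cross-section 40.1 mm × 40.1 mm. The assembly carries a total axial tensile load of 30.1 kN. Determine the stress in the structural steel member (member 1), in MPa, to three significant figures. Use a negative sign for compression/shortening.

A_1 = 125.4 mm².
A_2 = 1608 mm².
Equal strain + equilibrium ⇒ each member carries load in proportion to AE: A₁E₁ = 25460000 N, A₂E₂ = 5081000 N, ΣAE = 30550000 N.
σ₁ = P·E₁/ΣAE = 30100·203000/30550000 = 200 MPa.

200 MPa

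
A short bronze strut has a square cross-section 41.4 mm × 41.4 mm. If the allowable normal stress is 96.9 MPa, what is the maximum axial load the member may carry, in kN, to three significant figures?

166 kN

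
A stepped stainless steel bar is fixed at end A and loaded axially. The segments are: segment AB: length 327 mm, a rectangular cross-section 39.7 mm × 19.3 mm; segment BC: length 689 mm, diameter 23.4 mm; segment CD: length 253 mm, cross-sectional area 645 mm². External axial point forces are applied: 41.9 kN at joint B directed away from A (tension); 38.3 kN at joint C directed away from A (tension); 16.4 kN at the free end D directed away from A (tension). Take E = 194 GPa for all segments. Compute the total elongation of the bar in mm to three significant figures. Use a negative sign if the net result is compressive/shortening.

Internal axial forces (sectioning from the free end, tension +): N_CD = 16.4 kN, N_BC = 54.7 kN, N_AB = 96.6 kN.
A_AB = 766.2 mm².
A_BC = 430.1 mm².
δ_AB = 96600·327/(766.2·194000) = 0.2125 mm
δ_BC = 54700·689/(430.1·194000) = 0.4517 mm
δ_CD = 16400·253/(645·194000) = 0.03316 mm
δ = Σδ_i = 0.6974 mm.

0.697 mm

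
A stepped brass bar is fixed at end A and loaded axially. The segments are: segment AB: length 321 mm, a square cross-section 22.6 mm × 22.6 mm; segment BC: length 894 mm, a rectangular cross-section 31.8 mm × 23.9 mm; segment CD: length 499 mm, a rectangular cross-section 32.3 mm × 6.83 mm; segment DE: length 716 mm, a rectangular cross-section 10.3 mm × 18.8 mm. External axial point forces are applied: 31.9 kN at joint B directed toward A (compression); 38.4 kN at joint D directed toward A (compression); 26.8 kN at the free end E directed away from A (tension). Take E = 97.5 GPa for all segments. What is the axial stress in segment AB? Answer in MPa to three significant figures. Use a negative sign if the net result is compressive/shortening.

Internal axial forces (sectioning from the free end, tension +): N_DE = 26.8 kN, N_CD = -11.6 kN, N_BC = -11.6 kN, N_AB = -43.5 kN.
A_AB = 510.8 mm².
σ_AB = N_AB/A_AB = -43500/510.8 = -85.17 MPa.

-85.2 MPa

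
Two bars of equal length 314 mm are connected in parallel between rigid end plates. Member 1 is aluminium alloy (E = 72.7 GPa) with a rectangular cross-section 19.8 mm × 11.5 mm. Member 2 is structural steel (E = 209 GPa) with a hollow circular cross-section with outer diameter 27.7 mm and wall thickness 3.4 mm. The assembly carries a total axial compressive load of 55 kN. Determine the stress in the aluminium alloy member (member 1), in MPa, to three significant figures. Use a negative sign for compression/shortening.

-56.5 MPa

A_1 = 227.7 mm².
A_2 = 259.6 mm².
Equal strain + equilibrium ⇒ each member carries load in proportion to AE: A₁E₁ = 16550000 N, A₂E₂ = 54250000 N, ΣAE = 70800000 N.
σ₁ = P·E₁/ΣAE = -55000·72700/70800000 = -56.47 MPa.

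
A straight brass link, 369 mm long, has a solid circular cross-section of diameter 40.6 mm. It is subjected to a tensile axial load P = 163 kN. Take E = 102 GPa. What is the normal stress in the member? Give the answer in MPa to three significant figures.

A = 1295 mm².
σ = N/A = 163000/1295 = 125.9 MPa.

126 MPa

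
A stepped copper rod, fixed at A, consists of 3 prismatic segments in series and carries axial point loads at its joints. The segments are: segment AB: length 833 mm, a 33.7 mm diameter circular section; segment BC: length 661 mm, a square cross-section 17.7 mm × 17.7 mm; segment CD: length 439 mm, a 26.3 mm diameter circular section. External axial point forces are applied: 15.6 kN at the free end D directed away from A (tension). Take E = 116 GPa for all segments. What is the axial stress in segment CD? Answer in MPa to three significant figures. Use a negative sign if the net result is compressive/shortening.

Internal axial forces (sectioning from the free end, tension +): N_CD = 15.6 kN, N_BC = 15.6 kN, N_AB = 15.6 kN.
A_CD = 543.3 mm².
σ_CD = N_CD/A_CD = 15600/543.3 = 28.72 MPa.

28.7 MPa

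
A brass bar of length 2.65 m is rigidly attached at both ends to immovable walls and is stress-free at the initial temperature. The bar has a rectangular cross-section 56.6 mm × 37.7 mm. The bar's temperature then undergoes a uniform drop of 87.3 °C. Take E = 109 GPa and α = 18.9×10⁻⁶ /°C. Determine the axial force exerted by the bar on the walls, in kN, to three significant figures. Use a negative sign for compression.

Free thermal expansion αLΔT = 18.9e-6 · 2650 · -87.3 = -4.372 mm.
The walls impose strain ε = −(-4.372)/2650 = 1.6500e-03; σ = Eε = 109000 · 1.6500e-03 = 179.8 MPa.
Wall reaction R = σ·A = 179.8·2134 = 383800 N = 383.8 kN.

384 kN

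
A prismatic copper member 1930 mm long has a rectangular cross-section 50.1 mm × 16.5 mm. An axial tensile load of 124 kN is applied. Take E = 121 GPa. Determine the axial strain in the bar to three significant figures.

0.00124

A = 826.6 mm².
σ = N/A = 150 MPa; ε = σ/E = 150/121000 = 1.240e-03.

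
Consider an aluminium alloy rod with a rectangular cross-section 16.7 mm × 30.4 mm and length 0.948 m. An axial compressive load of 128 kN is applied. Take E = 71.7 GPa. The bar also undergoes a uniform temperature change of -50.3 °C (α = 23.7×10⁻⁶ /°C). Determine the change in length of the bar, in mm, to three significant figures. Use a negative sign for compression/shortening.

-4.46 mm

A = 507.7 mm².
δ_mech = NL/(AE) = -128000·948/(507.7·71700) = -3.334 mm.
δ_thermal = αLΔT = 23.7e-6·948·-50.3 = -1.13 mm.
δ = δ_mech + δ_thermal = -4.464 mm.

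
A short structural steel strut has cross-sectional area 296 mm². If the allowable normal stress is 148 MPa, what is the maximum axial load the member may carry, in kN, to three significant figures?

43.8 kN

P_max = σ_allow · A = 148 · 296 = 43810 N = 43.81 kN.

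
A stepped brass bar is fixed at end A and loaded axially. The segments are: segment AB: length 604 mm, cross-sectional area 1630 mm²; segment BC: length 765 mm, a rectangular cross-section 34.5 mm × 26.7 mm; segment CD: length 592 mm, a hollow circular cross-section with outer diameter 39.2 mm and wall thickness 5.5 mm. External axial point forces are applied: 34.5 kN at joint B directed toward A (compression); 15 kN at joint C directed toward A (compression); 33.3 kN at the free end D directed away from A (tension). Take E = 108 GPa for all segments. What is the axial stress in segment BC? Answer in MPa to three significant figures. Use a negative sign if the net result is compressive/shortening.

19.9 MPa

Internal axial forces (sectioning from the free end, tension +): N_CD = 33.3 kN, N_BC = 18.3 kN, N_AB = -16.2 kN.
A_BC = 921.1 mm².
σ_BC = N_BC/A_BC = 18300/921.1 = 19.87 MPa.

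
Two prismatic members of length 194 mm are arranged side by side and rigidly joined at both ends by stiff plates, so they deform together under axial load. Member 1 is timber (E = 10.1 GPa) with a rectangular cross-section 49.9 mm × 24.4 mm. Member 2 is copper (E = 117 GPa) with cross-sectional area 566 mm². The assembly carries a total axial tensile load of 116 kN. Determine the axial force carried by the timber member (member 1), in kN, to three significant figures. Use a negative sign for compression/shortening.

18.2 kN

A_1 = 1218 mm².
Equal strain + equilibrium ⇒ each member carries load in proportion to AE: A₁E₁ = 12300000 N, A₂E₂ = 66220000 N, ΣAE = 78520000 N.
F₁ = P·A₁E₁/ΣAE = 116000·12300000/78520000 = 18170 N.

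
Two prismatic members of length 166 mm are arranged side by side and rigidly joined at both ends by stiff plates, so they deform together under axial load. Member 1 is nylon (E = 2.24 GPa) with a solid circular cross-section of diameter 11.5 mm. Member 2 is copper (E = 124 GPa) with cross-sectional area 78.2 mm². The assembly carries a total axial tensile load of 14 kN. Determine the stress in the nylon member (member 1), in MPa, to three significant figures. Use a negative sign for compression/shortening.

A_1 = 103.9 mm².
Equal strain + equilibrium ⇒ each member carries load in proportion to AE: A₁E₁ = 232700 N, A₂E₂ = 9697000 N, ΣAE = 9929000 N.
σ₁ = P·E₁/ΣAE = 14000·2240/9929000 = 3.158 MPa.

3.16 MPa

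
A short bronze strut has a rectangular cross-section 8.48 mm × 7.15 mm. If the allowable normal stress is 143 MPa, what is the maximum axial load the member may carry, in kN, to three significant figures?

8.67 kN

A = 60.63 mm².
P_max = σ_allow · A = 143 · 60.63 = 8670 N = 8.67 kN.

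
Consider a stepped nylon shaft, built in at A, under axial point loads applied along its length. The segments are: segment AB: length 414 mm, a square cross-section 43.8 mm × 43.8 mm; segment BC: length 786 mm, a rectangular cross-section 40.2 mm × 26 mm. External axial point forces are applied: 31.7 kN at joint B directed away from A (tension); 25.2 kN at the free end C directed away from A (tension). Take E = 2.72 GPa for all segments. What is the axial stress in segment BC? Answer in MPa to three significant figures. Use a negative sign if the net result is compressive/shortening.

Internal axial forces (sectioning from the free end, tension +): N_BC = 25.2 kN, N_AB = 56.9 kN.
A_BC = 1045 mm².
σ_BC = N_BC/A_BC = 25200/1045 = 24.11 MPa.

24.1 MPa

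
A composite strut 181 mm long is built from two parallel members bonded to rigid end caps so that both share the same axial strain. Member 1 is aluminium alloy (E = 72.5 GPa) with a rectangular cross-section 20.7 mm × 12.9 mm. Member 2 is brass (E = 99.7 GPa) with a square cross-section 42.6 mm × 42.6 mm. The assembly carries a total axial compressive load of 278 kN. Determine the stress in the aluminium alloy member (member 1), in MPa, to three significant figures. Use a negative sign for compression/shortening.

-101 MPa

A_1 = 267 mm².
A_2 = 1815 mm².
Equal strain + equilibrium ⇒ each member carries load in proportion to AE: A₁E₁ = 19360000 N, A₂E₂ = 180900000 N, ΣAE = 200300000 N.
σ₁ = P·E₁/ΣAE = -278000·72500/200300000 = -100.6 MPa.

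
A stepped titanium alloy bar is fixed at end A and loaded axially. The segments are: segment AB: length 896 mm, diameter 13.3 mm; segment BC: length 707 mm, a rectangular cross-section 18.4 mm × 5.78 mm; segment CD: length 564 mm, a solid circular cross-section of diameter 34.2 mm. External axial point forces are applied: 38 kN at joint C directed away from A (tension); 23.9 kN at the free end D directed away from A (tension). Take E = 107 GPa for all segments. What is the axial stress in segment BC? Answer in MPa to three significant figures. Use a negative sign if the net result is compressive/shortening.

582 MPa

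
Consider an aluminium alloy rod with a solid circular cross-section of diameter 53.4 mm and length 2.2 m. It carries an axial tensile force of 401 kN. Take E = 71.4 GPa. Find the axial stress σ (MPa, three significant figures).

A = 2240 mm².
σ = N/A = 401000/2240 = 179 MPa.

179 MPa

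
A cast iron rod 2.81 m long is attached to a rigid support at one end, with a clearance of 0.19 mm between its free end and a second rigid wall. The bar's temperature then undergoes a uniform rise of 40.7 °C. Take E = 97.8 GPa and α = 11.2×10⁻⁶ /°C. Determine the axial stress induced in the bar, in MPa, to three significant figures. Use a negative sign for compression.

Free thermal expansion αLΔT = 11.2e-6 · 2810 · 40.7 = 1.281 mm.
The walls engage after the gap closes; constrained expansion = 1.281 − 0.19 = 1.091 mm.
The walls impose strain ε = −(1.091)/2810 = -3.8822e-04; σ = Eε = 97800 · -3.8822e-04 = -37.97 MPa.

-38.0 MPa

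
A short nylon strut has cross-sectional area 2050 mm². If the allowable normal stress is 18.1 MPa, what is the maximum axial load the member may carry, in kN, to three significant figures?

P_max = σ_allow · A = 18.1 · 2050 = 37100 N = 37.1 kN.

37.1 kN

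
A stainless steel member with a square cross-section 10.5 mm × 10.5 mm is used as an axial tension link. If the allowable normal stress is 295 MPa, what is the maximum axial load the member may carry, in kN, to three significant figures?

A = 110.2 mm².
P_max = σ_allow · A = 295 · 110.2 = 32520 N = 32.52 kN.

32.5 kN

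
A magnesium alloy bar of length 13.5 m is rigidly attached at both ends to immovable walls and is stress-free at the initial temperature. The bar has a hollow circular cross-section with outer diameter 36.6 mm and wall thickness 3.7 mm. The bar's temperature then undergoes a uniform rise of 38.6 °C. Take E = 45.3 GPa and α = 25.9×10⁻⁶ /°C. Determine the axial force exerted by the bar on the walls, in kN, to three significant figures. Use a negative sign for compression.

Free thermal expansion αLΔT = 25.9e-6 · 13500 · 38.6 = 13.5 mm.
The walls impose strain ε = −(13.5)/13500 = -9.9974e-04; σ = Eε = 45300 · -9.9974e-04 = -45.29 MPa.
Wall reaction R = σ·A = -45.29·382.4 = -17320 N = -17.32 kN.

-17.3 kN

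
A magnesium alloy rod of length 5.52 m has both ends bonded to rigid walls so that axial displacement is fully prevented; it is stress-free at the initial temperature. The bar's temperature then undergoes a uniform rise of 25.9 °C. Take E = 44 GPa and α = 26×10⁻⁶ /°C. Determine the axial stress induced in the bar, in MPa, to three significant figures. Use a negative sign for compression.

Free thermal expansion αLΔT = 26e-6 · 5520 · 25.9 = 3.717 mm.
The walls impose strain ε = −(3.717)/5520 = -6.7340e-04; σ = Eε = 44000 · -6.7340e-04 = -29.63 MPa.

-29.6 MPa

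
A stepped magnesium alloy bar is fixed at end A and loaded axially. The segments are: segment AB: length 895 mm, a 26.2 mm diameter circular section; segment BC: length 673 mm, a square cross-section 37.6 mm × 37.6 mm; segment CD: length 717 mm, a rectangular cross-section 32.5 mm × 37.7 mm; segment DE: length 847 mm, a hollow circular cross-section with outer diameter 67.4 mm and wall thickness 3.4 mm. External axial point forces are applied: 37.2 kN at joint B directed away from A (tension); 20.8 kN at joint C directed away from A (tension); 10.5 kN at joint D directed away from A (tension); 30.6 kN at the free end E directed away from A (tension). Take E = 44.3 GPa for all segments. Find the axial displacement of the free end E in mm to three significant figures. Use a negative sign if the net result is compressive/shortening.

5.78 mm

Internal axial forces (sectioning from the free end, tension +): N_DE = 30.6 kN, N_CD = 41.1 kN, N_BC = 61.9 kN, N_AB = 99.1 kN.
A_AB = 539.1 mm².
A_BC = 1414 mm².
A_CD = 1225 mm².
A_DE = 683.6 mm².
δ_AB = 99100·895/(539.1·44300) = 3.714 mm
δ_BC = 61900·673/(1414·44300) = 0.6652 mm
δ_CD = 41100·717/(1225·44300) = 0.5429 mm
δ_DE = 30600·847/(683.6·44300) = 0.8558 mm
δ = Σδ_i = 5.778 mm.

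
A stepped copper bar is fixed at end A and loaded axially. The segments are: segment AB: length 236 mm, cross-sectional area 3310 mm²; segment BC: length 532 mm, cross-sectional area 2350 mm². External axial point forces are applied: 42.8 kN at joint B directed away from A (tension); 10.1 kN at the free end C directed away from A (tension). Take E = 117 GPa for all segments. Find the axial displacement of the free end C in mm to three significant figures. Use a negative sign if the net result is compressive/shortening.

Internal axial forces (sectioning from the free end, tension +): N_BC = 10.1 kN, N_AB = 52.9 kN.
δ_AB = 52900·236/(3310·117000) = 0.03224 mm
δ_BC = 10100·532/(2350·117000) = 0.01954 mm
δ = Σδ_i = 0.05178 mm.

0.0518 mm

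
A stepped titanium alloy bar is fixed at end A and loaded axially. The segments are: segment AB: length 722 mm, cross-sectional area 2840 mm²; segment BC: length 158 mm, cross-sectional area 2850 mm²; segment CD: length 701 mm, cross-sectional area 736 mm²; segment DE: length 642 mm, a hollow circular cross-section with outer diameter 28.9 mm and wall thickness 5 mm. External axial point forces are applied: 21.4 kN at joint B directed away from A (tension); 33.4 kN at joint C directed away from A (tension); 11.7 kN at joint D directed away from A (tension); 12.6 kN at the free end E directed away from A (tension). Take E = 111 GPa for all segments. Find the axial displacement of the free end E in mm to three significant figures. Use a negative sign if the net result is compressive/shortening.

0.613 mm

Internal axial forces (sectioning from the free end, tension +): N_DE = 12.6 kN, N_CD = 24.3 kN, N_BC = 57.7 kN, N_AB = 79.1 kN.
A_DE = 375.4 mm².
δ_AB = 79100·722/(2840·111000) = 0.1812 mm
δ_BC = 57700·158/(2850·111000) = 0.02882 mm
δ_CD = 24300·701/(736·111000) = 0.2085 mm
δ_DE = 12600·642/(375.4·111000) = 0.1941 mm
δ = Σδ_i = 0.6126 mm.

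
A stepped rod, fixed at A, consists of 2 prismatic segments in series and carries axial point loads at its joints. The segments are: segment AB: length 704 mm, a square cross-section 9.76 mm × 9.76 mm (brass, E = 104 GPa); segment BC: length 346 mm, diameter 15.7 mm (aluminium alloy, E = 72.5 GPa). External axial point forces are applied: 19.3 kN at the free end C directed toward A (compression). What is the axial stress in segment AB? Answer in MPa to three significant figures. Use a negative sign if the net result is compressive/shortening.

Internal axial forces (sectioning from the free end, tension +): N_BC = -19.3 kN, N_AB = -19.3 kN.
A_AB = 95.26 mm².
σ_AB = N_AB/A_AB = -19300/95.26 = -202.6 MPa.

-203 MPa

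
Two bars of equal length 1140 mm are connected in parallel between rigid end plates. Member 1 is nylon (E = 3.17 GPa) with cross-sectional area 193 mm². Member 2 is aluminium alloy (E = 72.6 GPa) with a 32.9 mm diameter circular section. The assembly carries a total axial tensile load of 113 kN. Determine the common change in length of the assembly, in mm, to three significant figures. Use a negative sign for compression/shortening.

2.07 mm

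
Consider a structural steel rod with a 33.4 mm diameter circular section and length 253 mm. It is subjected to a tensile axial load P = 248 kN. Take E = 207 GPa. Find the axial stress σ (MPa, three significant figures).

A = 876.2 mm².
σ = N/A = 248000/876.2 = 283.1 MPa.

283 MPa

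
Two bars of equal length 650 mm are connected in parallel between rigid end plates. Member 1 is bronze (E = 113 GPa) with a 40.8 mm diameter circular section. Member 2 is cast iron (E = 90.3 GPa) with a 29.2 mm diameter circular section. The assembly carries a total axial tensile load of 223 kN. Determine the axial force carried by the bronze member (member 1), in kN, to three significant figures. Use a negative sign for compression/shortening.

A_1 = 1307 mm².
A_2 = 669.7 mm².
Equal strain + equilibrium ⇒ each member carries load in proportion to AE: A₁E₁ = 147700000 N, A₂E₂ = 60470000 N, ΣAE = 208200000 N.
F₁ = P·A₁E₁/ΣAE = 223000·147700000/208200000 = 158200 N.

158 kN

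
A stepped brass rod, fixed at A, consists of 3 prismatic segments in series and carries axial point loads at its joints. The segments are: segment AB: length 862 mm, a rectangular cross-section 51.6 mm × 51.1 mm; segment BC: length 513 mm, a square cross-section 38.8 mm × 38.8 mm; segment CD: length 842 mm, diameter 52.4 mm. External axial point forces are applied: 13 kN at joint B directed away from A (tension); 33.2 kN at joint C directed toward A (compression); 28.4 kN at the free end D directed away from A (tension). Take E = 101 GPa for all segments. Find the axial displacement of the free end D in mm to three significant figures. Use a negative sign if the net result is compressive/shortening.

Internal axial forces (sectioning from the free end, tension +): N_CD = 28.4 kN, N_BC = -4.8 kN, N_AB = 8.2 kN.
A_AB = 2637 mm².
A_BC = 1505 mm².
A_CD = 2157 mm².
δ_AB = 8200·862/(2637·101000) = 0.02654 mm
δ_BC = -4800·513/(1505·101000) = -0.01619 mm
δ_CD = 28400·842/(2157·101000) = 0.1098 mm
δ = Σδ_i = 0.1201 mm.

0.120 mm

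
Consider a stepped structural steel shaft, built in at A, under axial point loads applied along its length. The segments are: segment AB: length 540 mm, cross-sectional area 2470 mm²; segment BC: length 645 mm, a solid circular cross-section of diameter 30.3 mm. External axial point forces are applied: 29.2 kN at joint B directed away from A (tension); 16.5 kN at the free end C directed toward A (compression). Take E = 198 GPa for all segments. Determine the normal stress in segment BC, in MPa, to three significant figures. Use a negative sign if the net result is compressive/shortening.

-22.9 MPa

Internal axial forces (sectioning from the free end, tension +): N_BC = -16.5 kN, N_AB = 12.7 kN.
A_BC = 721.1 mm².
σ_BC = N_BC/A_BC = -16500/721.1 = -22.88 MPa.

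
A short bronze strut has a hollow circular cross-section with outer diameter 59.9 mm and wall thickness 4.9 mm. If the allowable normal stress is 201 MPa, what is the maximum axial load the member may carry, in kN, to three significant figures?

A = 846.7 mm².
P_max = σ_allow · A = 201 · 846.7 = 170200 N = 170.2 kN.

170 kN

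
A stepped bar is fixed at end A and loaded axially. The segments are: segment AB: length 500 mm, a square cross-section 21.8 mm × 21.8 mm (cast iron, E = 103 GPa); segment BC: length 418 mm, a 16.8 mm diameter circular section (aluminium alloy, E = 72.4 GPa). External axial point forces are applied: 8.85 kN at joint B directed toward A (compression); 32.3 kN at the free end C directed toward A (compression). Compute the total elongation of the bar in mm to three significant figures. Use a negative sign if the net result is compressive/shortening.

-1.26 mm

Internal axial forces (sectioning from the free end, tension +): N_BC = -32.3 kN, N_AB = -41.15 kN.
A_AB = 475.2 mm².
A_BC = 221.7 mm².
δ_AB = -41150·500/(475.2·103000) = -0.4203 mm
δ_BC = -32300·418/(221.7·72400) = -0.8413 mm
δ = Σδ_i = -1.262 mm.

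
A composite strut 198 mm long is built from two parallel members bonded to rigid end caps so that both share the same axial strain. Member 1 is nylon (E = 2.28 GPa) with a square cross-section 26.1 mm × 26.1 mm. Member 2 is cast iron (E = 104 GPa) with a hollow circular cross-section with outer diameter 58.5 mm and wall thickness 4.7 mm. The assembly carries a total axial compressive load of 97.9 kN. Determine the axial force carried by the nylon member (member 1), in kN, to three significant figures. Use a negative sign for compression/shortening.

-1.81 kN

A_1 = 681.2 mm².
A_2 = 794.4 mm².
Equal strain + equilibrium ⇒ each member carries load in proportion to AE: A₁E₁ = 1553000 N, A₂E₂ = 82620000 N, ΣAE = 84170000 N.
F₁ = P·A₁E₁/ΣAE = -97900·1553000/84170000 = -1807 N.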